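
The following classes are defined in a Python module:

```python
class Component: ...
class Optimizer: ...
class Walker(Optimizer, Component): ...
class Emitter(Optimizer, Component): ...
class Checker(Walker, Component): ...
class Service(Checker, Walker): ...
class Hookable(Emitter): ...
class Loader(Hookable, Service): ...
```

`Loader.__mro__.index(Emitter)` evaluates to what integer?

2

L[Loader] = Loader + merge(L[Hookable], L[Service], [Hookable Service])
  take Hookable:  [Hookable Emitter Optimizer Component object] + [Service Checker Walker Optimizer Component object] + [Hookable Service]
  take Emitter:  [Emitter Optimizer Component object] + [Service Checker Walker Optimizer Component object] + [Service]
  take Service:  [Optimizer Component object] + [Service Checker Walker Optimizer Component object] + [Service]
  take Checker:  [Optimizer Component object] + [Checker Walker Optimizer Component object]
  take Walker:  [Optimizer Component object] + [Walker Optimizer Component object]
  take Optimizer:  [Optimizer Component object] + [Optimizer Component object]
  take Component:  [Component object] + [Component object]
  take object:  [object] + [object]
MRO: Loader Hookable Emitter Service Checker Walker Optimizer Component object
Emitter sits at index 2.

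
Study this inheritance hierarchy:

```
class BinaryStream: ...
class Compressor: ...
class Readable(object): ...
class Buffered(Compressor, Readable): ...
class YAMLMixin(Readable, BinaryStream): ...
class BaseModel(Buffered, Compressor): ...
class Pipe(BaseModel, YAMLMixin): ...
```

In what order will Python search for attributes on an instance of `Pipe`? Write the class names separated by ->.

L[Pipe] = Pipe + merge(L[BaseModel], L[YAMLMixin], [BaseModel YAMLMixin])
  take BaseModel:  [BaseModel Buffered Compressor Readable object] + [YAMLMixin Readable BinaryStream object] + [BaseModel YAMLMixin]
  take Buffered:  [Buffered Compressor Readable object] + [YAMLMixin Readable BinaryStream object] + [YAMLMixin]
  take Compressor:  [Compressor Readable object] + [YAMLMixin Readable BinaryStream object] + [YAMLMixin]
  take YAMLMixin:  [Readable object] + [YAMLMixin Readable BinaryStream object] + [YAMLMixin]
  take Readable:  [Readable object] + [Readable BinaryStream object]
  take BinaryStream:  [object] + [BinaryStream object]
  take object:  [object] + [object]

Pipe -> BaseModel -> Buffered -> Compressor -> YAMLMixin -> Readable -> BinaryStream -> object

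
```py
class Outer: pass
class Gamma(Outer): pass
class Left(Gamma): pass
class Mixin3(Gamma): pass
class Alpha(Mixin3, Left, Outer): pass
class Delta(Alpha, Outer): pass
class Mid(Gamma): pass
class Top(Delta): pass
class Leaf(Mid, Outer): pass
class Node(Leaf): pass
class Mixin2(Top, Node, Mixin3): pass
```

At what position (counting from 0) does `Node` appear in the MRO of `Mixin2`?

4

L[Mixin2] = Mixin2 + merge(L[Top], L[Node], L[Mixin3], [Top Node Mixin3])
  take Top:  [Top Delta Alpha Mixin3 Left Gamma Outer object] + [Node Leaf Mid Gamma Outer object] + [Mixin3 Gamma Outer object] + [Top Node Mixin3]
  take Delta:  [Delta Alpha Mixin3 Left Gamma Outer object] + [Node Leaf Mid Gamma Outer object] + [Mixin3 Gamma Outer object] + [Node Mixin3]
  take Alpha:  [Alpha Mixin3 Left Gamma Outer object] + [Node Leaf Mid Gamma Outer object] + [Mixin3 Gamma Outer object] + [Node Mixin3]
  take Node:  [Mixin3 Left Gamma Outer object] + [Node Leaf Mid Gamma Outer object] + [Mixin3 Gamma Outer object] + [Node Mixin3]
  take Mixin3:  [Mixin3 Left Gamma Outer object] + [Leaf Mid Gamma Outer object] + [Mixin3 Gamma Outer object] + [Mixin3]
  take Left:  [Left Gamma Outer object] + [Leaf Mid Gamma Outer object] + [Gamma Outer object]
  take Leaf:  [Gamma Outer object] + [Leaf Mid Gamma Outer object] + [Gamma Outer object]
  take Mid:  [Gamma Outer object] + [Mid Gamma Outer object] + [Gamma Outer object]
  take Gamma:  [Gamma Outer object] + [Gamma Outer object] + [Gamma Outer object]
  take Outer:  [Outer object] + [Outer object] + [Outer object]
  take object:  [object] + [object] + [object]
MRO: Mixin2 Top Delta Alpha Node Mixin3 Left Leaf Mid Gamma Outer object
Node sits at index 4.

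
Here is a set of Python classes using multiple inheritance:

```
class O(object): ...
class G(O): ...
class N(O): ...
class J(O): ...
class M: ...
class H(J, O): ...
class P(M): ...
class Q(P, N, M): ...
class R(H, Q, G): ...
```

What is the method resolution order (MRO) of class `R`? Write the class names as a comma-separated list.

R, H, J, Q, P, N, M, G, O, object

L[R] = R + merge(L[H], L[Q], L[G], [H Q G])
  take H:  [H J O object] + [Q P N M O object] + [G O object] + [H Q G]
  take J:  [J O object] + [Q P N M O object] + [G O object] + [Q G]
  take Q:  [O object] + [Q P N M O object] + [G O object] + [Q G]
  take P:  [O object] + [P N M O object] + [G O object] + [G]
  take N:  [O object] + [N M O object] + [G O object] + [G]
  take M:  [O object] + [M O object] + [G O object] + [G]
  take G:  [O object] + [O object] + [G O object] + [G]
  take O:  [O object] + [O object] + [O object]
  take object:  [object] + [object] + [object]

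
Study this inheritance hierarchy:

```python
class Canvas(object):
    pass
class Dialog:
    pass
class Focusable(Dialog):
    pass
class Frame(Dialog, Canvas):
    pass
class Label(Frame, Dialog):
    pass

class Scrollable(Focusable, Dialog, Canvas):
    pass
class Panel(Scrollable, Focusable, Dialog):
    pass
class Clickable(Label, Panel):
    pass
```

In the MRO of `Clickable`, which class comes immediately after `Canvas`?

object

L[Clickable] = Clickable + merge(L[Label], L[Panel], [Label Panel])
  take Label:  [Label Frame Dialog Canvas object] + [Panel Scrollable Focusable Dialog Canvas object] + [Label Panel]
  take Frame:  [Frame Dialog Canvas object] + [Panel Scrollable Focusable Dialog Canvas object] + [Panel]
  take Panel:  [Dialog Canvas object] + [Panel Scrollable Focusable Dialog Canvas object] + [Panel]
  take Scrollable:  [Dialog Canvas object] + [Scrollable Focusable Dialog Canvas object]
  take Focusable:  [Dialog Canvas object] + [Focusable Dialog Canvas object]
  take Dialog:  [Dialog Canvas object] + [Dialog Canvas object]
  take Canvas:  [Canvas object] + [Canvas object]
  take object:  [object] + [object]
MRO: Clickable Label Frame Panel Scrollable Focusable Dialog Canvas object
Canvas is at position 7; next is object.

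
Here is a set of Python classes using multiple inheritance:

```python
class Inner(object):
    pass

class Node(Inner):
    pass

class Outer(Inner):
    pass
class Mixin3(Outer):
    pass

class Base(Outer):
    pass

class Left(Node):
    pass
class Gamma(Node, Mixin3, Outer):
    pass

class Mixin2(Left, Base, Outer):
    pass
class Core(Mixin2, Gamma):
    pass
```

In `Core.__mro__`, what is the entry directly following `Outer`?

L[Core] = Core + merge(L[Mixin2], L[Gamma], [Mixin2 Gamma])
  take Mixin2:  [Mixin2 Left Node Base Outer Inner object] + [Gamma Node Mixin3 Outer Inner object] + [Mixin2 Gamma]
  take Left:  [Left Node Base Outer Inner object] + [Gamma Node Mixin3 Outer Inner object] + [Gamma]
  take Gamma:  [Node Base Outer Inner object] + [Gamma Node Mixin3 Outer Inner object] + [Gamma]
  take Node:  [Node Base Outer Inner object] + [Node Mixin3 Outer Inner object]
  take Base:  [Base Outer Inner object] + [Mixin3 Outer Inner object]
  take Mixin3:  [Outer Inner object] + [Mixin3 Outer Inner object]
  take Outer:  [Outer Inner object] + [Outer Inner object]
  take Inner:  [Inner object] + [Inner object]
  take object:  [object] + [object]
MRO: Core Mixin2 Left Gamma Node Base Mixin3 Outer Inner object
Outer is at position 7; next is Inner.

Inner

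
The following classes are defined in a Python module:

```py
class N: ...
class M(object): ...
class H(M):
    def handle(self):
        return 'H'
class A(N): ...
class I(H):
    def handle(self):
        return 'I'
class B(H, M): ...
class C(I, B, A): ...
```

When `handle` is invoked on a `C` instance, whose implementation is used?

L[C] = C + merge(L[I], L[B], L[A], [I B A])
  take I:  [I H M object] + [B H M object] + [A N object] + [I B A]
  take B:  [H M object] + [B H M object] + [A N object] + [B A]
  take H:  [H M object] + [H M object] + [A N object] + [A]
  take M:  [M object] + [M object] + [A N object] + [A]
  take A:  [object] + [object] + [A N object] + [A]
  take N:  [object] + [object] + [N object]
  take object:  [object] + [object] + [object]
MRO: C I B H M A N object
handle is defined in: H, I. First along the MRO is I.

I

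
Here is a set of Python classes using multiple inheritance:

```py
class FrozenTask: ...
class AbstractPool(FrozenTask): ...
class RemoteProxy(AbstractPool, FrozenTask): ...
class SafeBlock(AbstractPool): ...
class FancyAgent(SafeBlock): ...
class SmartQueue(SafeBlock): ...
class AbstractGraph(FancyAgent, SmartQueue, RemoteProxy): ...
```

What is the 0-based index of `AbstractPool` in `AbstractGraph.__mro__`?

5

L[AbstractGraph] = AbstractGraph + merge(L[FancyAgent], L[SmartQueue], L[RemoteProxy], [FancyAgent SmartQueue RemoteProxy])
  take FancyAgent:  [FancyAgent SafeBlock AbstractPool FrozenTask object] + [SmartQueue SafeBlock AbstractPool FrozenTask object] + [RemoteProxy AbstractPool FrozenTask object] + [FancyAgent SmartQueue RemoteProxy]
  take SmartQueue:  [SafeBlock AbstractPool FrozenTask object] + [SmartQueue SafeBlock AbstractPool FrozenTask object] + [RemoteProxy AbstractPool FrozenTask object] + [SmartQueue RemoteProxy]
  take SafeBlock:  [SafeBlock AbstractPool FrozenTask object] + [SafeBlock AbstractPool FrozenTask object] + [RemoteProxy AbstractPool FrozenTask object] + [RemoteProxy]
  take RemoteProxy:  [AbstractPool FrozenTask object] + [AbstractPool FrozenTask object] + [RemoteProxy AbstractPool FrozenTask object] + [RemoteProxy]
  take AbstractPool:  [AbstractPool FrozenTask object] + [AbstractPool FrozenTask object] + [AbstractPool FrozenTask object]
  take FrozenTask:  [FrozenTask object] + [FrozenTask object] + [FrozenTask object]
  take object:  [object] + [object] + [object]
MRO: AbstractGraph FancyAgent SmartQueue SafeBlock RemoteProxy AbstractPool FrozenTask object
AbstractPool sits at index 5.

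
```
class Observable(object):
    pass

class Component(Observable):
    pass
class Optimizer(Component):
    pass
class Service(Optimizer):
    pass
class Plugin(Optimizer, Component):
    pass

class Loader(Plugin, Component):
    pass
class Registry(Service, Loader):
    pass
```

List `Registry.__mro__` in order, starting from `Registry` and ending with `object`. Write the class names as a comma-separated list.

L[Registry] = Registry + merge(L[Service], L[Loader], [Service Loader])
  take Service:  [Service Optimizer Component Observable object] + [Loader Plugin Optimizer Component Observable object] + [Service Loader]
  take Loader:  [Optimizer Component Observable object] + [Loader Plugin Optimizer Component Observable object] + [Loader]
  take Plugin:  [Optimizer Component Observable object] + [Plugin Optimizer Component Observable object]
  take Optimizer:  [Optimizer Component Observable object] + [Optimizer Component Observable object]
  take Component:  [Component Observable object] + [Component Observable object]
  take Observable:  [Observable object] + [Observable object]
  take object:  [object] + [object]

Registry, Service, Loader, Plugin, Optimizer, Component, Observable, object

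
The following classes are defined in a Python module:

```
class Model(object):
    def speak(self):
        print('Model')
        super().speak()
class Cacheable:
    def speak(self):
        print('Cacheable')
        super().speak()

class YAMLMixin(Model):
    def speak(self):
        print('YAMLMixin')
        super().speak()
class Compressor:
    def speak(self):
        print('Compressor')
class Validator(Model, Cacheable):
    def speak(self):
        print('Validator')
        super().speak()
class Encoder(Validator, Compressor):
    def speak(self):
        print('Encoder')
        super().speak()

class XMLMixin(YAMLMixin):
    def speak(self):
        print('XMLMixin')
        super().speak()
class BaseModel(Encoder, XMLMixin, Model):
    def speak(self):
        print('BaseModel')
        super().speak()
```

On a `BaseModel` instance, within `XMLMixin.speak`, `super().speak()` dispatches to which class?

YAMLMixin

L[BaseModel] = BaseModel + merge(L[Encoder], L[XMLMixin], L[Model], [Encoder XMLMixin Model])
  take Encoder:  [Encoder Validator Model Cacheable Compressor object] + [XMLMixin YAMLMixin Model object] + [Model object] + [Encoder XMLMixin Model]
  take Validator:  [Validator Model Cacheable Compressor object] + [XMLMixin YAMLMixin Model object] + [Model object] + [XMLMixin Model]
  take XMLMixin:  [Model Cacheable Compressor object] + [XMLMixin YAMLMixin Model object] + [Model object] + [XMLMixin Model]
  take YAMLMixin:  [Model Cacheable Compressor object] + [YAMLMixin Model object] + [Model object] + [Model]
  take Model:  [Model Cacheable Compressor object] + [Model object] + [Model object] + [Model]
  take Cacheable:  [Cacheable Compressor object] + [object] + [object]
  take Compressor:  [Compressor object] + [object] + [object]
  take object:  [object] + [object] + [object]
MRO: BaseModel Encoder Validator XMLMixin YAMLMixin Model Cacheable Compressor object
super() in XMLMixin.speak on a BaseModel instance goes to the class after XMLMixin in BaseModel's MRO: YAMLMixin.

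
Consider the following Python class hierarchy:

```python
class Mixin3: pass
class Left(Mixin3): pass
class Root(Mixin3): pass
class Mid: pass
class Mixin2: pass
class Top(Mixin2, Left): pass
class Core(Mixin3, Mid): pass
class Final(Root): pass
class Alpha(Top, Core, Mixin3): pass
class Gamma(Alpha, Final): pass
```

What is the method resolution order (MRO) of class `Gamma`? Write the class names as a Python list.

[Gamma, Alpha, Top, Mixin2, Left, Core, Final, Root, Mixin3, Mid, object]

L[Gamma] = Gamma + merge(L[Alpha], L[Final], [Alpha Final])
  take Alpha:  [Alpha Top Mixin2 Left Core Mixin3 Mid object] + [Final Root Mixin3 object] + [Alpha Final]
  take Top:  [Top Mixin2 Left Core Mixin3 Mid object] + [Final Root Mixin3 object] + [Final]
  take Mixin2:  [Mixin2 Left Core Mixin3 Mid object] + [Final Root Mixin3 object] + [Final]
  take Left:  [Left Core Mixin3 Mid object] + [Final Root Mixin3 object] + [Final]
  take Core:  [Core Mixin3 Mid object] + [Final Root Mixin3 object] + [Final]
  take Final:  [Mixin3 Mid object] + [Final Root Mixin3 object] + [Final]
  take Root:  [Mixin3 Mid object] + [Root Mixin3 object]
  take Mixin3:  [Mixin3 Mid object] + [Mixin3 object]
  take Mid:  [Mid object] + [object]
  take object:  [object] + [object]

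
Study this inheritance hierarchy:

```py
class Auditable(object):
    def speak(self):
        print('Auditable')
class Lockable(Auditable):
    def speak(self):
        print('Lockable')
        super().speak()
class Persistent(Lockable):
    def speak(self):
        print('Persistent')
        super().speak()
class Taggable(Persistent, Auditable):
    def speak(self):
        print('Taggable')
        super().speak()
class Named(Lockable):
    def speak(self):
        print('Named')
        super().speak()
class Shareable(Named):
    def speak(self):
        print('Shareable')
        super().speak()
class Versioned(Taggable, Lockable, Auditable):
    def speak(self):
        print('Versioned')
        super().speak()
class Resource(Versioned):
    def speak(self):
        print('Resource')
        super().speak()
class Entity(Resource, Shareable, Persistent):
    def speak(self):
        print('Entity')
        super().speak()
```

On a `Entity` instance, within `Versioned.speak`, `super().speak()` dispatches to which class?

Taggable

L[Entity] = Entity + merge(L[Resource], L[Shareable], L[Persistent], [Resource Shareable Persistent])
  take Resource:  [Resource Versioned Taggable Persistent Lockable Auditable object] + [Shareable Named Lockable Auditable object] + [Persistent Lockable Auditable object] + [Resource Shareable Persistent]
  take Versioned:  [Versioned Taggable Persistent Lockable Auditable object] + [Shareable Named Lockable Auditable object] + [Persistent Lockable Auditable object] + [Shareable Persistent]
  take Taggable:  [Taggable Persistent Lockable Auditable object] + [Shareable Named Lockable Auditable object] + [Persistent Lockable Auditable object] + [Shareable Persistent]
  take Shareable:  [Persistent Lockable Auditable object] + [Shareable Named Lockable Auditable object] + [Persistent Lockable Auditable object] + [Shareable Persistent]
  take Persistent:  [Persistent Lockable Auditable object] + [Named Lockable Auditable object] + [Persistent Lockable Auditable object] + [Persistent]
  take Named:  [Lockable Auditable object] + [Named Lockable Auditable object] + [Lockable Auditable object]
  take Lockable:  [Lockable Auditable object] + [Lockable Auditable object] + [Lockable Auditable object]
  take Auditable:  [Auditable object] + [Auditable object] + [Auditable object]
  take object:  [object] + [object] + [object]
MRO: Entity Resource Versioned Taggable Shareable Persistent Named Lockable Auditable object
super() in Versioned.speak on a Entity instance goes to the class after Versioned in Entity's MRO: Taggable.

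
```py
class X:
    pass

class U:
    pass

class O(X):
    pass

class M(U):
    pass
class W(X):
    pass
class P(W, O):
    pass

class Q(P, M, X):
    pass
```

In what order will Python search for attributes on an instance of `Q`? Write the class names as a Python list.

[Q, P, W, O, M, X, U, object]

L[Q] = Q + merge(L[P], L[M], L[X], [P M X])
  take P:  [P W O X object] + [M U object] + [X object] + [P M X]
  take W:  [W O X object] + [M U object] + [X object] + [M X]
  take O:  [O X object] + [M U object] + [X object] + [M X]
  take M:  [X object] + [M U object] + [X object] + [M X]
  take X:  [X object] + [U object] + [X object] + [X]
  take U:  [object] + [U object] + [object]
  take object:  [object] + [object] + [object]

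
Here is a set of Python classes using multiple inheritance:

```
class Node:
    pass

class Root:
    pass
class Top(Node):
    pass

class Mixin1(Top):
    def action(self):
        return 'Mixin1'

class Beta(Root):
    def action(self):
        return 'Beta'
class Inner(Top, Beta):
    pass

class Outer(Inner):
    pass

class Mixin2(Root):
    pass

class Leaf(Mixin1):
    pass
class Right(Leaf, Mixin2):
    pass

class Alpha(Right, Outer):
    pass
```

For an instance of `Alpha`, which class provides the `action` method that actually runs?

L[Alpha] = Alpha + merge(L[Right], L[Outer], [Right Outer])
  take Right:  [Right Leaf Mixin1 Top Node Mixin2 Root object] + [Outer Inner Top Node Beta Root object] + [Right Outer]
  take Leaf:  [Leaf Mixin1 Top Node Mixin2 Root object] + [Outer Inner Top Node Beta Root object] + [Outer]
  take Mixin1:  [Mixin1 Top Node Mixin2 Root object] + [Outer Inner Top Node Beta Root object] + [Outer]
  take Outer:  [Top Node Mixin2 Root object] + [Outer Inner Top Node Beta Root object] + [Outer]
  take Inner:  [Top Node Mixin2 Root object] + [Inner Top Node Beta Root object]
  take Top:  [Top Node Mixin2 Root object] + [Top Node Beta Root object]
  take Node:  [Node Mixin2 Root object] + [Node Beta Root object]
  take Mixin2:  [Mixin2 Root object] + [Beta Root object]
  take Beta:  [Root object] + [Beta Root object]
  take Root:  [Root object] + [Root object]
  take object:  [object] + [object]
MRO: Alpha Right Leaf Mixin1 Outer Inner Top Node Mixin2 Beta Root object
action is defined in: Beta, Mixin1. First along the MRO is Mixin1.

Mixin1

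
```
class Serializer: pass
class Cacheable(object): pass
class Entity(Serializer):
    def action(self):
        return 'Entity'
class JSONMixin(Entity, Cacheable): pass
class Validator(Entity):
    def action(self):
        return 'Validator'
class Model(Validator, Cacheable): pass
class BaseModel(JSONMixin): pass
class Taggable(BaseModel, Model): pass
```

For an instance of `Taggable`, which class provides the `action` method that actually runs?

Validator

L[Taggable] = Taggable + merge(L[BaseModel], L[Model], [BaseModel Model])
  take BaseModel:  [BaseModel JSONMixin Entity Serializer Cacheable object] + [Model Validator Entity Serializer Cacheable object] + [BaseModel Model]
  take JSONMixin:  [JSONMixin Entity Serializer Cacheable object] + [Model Validator Entity Serializer Cacheable object] + [Model]
  take Model:  [Entity Serializer Cacheable object] + [Model Validator Entity Serializer Cacheable object] + [Model]
  take Validator:  [Entity Serializer Cacheable object] + [Validator Entity Serializer Cacheable object]
  take Entity:  [Entity Serializer Cacheable object] + [Entity Serializer Cacheable object]
  take Serializer:  [Serializer Cacheable object] + [Serializer Cacheable object]
  take Cacheable:  [Cacheable object] + [Cacheable object]
  take object:  [object] + [object]
MRO: Taggable BaseModel JSONMixin Model Validator Entity Serializer Cacheable object
action is defined in: Entity, Validator. First along the MRO is Validator.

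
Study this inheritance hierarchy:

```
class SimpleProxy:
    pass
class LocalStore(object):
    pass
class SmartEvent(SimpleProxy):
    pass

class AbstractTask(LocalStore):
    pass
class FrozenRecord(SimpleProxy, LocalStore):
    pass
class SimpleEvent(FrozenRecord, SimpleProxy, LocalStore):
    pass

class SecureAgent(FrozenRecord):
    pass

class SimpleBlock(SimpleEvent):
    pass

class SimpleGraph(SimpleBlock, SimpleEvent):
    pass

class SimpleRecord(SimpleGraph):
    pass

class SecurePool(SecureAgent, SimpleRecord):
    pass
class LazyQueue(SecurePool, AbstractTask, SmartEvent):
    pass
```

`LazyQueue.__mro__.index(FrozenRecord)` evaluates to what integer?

7

L[LazyQueue] = LazyQueue + merge(L[SecurePool], L[AbstractTask], L[SmartEvent], [SecurePool AbstractTask SmartEvent])
  take SecurePool:  [SecurePool SecureAgent SimpleRecord SimpleGraph SimpleBlock SimpleEvent FrozenRecord SimpleProxy LocalStore object] + [AbstractTask LocalStore object] + [SmartEvent SimpleProxy object] + [SecurePool AbstractTask SmartEvent]
  take SecureAgent:  [SecureAgent SimpleRecord SimpleGraph SimpleBlock SimpleEvent FrozenRecord SimpleProxy LocalStore object] + [AbstractTask LocalStore object] + [SmartEvent SimpleProxy object] + [AbstractTask SmartEvent]
  take SimpleRecord:  [SimpleRecord SimpleGraph SimpleBlock SimpleEvent FrozenRecord SimpleProxy LocalStore object] + [AbstractTask LocalStore object] + [SmartEvent SimpleProxy object] + [AbstractTask SmartEvent]
  take SimpleGraph:  [SimpleGraph SimpleBlock SimpleEvent FrozenRecord SimpleProxy LocalStore object] + [AbstractTask LocalStore object] + [SmartEvent SimpleProxy object] + [AbstractTask SmartEvent]
  take SimpleBlock:  [SimpleBlock SimpleEvent FrozenRecord SimpleProxy LocalStore object] + [AbstractTask LocalStore object] + [SmartEvent SimpleProxy object] + [AbstractTask SmartEvent]
  take SimpleEvent:  [SimpleEvent FrozenRecord SimpleProxy LocalStore object] + [AbstractTask LocalStore object] + [SmartEvent SimpleProxy object] + [AbstractTask SmartEvent]
  take FrozenRecord:  [FrozenRecord SimpleProxy LocalStore object] + [AbstractTask LocalStore object] + [SmartEvent SimpleProxy object] + [AbstractTask SmartEvent]
  take AbstractTask:  [SimpleProxy LocalStore object] + [AbstractTask LocalStore object] + [SmartEvent SimpleProxy object] + [AbstractTask SmartEvent]
  take SmartEvent:  [SimpleProxy LocalStore object] + [LocalStore object] + [SmartEvent SimpleProxy object] + [SmartEvent]
  take SimpleProxy:  [SimpleProxy LocalStore object] + [LocalStore object] + [SimpleProxy object]
  take LocalStore:  [LocalStore object] + [LocalStore object] + [object]
  take object:  [object] + [object] + [object]
MRO: LazyQueue SecurePool SecureAgent SimpleRecord SimpleGraph SimpleBlock SimpleEvent FrozenRecord AbstractTask SmartEvent SimpleProxy LocalStore object
FrozenRecord sits at index 7.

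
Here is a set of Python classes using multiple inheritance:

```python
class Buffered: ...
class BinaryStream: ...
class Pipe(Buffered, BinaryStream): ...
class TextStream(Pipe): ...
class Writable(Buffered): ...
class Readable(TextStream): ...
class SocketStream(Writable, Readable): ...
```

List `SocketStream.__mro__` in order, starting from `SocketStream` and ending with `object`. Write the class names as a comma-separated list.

L[SocketStream] = SocketStream + merge(L[Writable], L[Readable], [Writable Readable])
  take Writable:  [Writable Buffered object] + [Readable TextStream Pipe Buffered BinaryStream object] + [Writable Readable]
  take Readable:  [Buffered object] + [Readable TextStream Pipe Buffered BinaryStream object] + [Readable]
  take TextStream:  [Buffered object] + [TextStream Pipe Buffered BinaryStream object]
  take Pipe:  [Buffered object] + [Pipe Buffered BinaryStream object]
  take Buffered:  [Buffered object] + [Buffered BinaryStream object]
  take BinaryStream:  [object] + [BinaryStream object]
  take object:  [object] + [object]

SocketStream, Writable, Readable, TextStream, Pipe, Buffered, BinaryStream, object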